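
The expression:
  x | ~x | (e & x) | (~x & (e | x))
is always true.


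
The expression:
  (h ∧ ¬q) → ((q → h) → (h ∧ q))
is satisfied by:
  {q: True, h: False}
  {h: False, q: False}
  {h: True, q: True}


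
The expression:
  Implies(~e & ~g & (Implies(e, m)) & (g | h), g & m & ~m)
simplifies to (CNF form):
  e | g | ~h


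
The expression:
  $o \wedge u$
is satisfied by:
  {u: True, o: True}


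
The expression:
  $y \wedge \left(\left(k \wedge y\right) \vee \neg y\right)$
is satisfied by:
  {y: True, k: True}


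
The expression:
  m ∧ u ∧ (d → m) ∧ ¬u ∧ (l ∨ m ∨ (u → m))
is never true.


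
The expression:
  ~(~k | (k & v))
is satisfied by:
  {k: True, v: False}


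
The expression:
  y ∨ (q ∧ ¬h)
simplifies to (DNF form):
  y ∨ (q ∧ ¬h)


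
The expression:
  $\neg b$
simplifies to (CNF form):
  $\neg b$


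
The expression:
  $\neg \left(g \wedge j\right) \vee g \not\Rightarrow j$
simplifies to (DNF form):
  $\neg g \vee \neg j$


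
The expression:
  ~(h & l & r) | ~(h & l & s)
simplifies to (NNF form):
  ~h | ~l | ~r | ~s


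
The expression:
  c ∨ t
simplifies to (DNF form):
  c ∨ t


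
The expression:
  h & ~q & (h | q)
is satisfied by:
  {h: True, q: False}


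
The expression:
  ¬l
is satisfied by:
  {l: False}


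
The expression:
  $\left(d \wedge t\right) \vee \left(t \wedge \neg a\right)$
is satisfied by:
  {d: True, t: True, a: False}
  {t: True, a: False, d: False}
  {a: True, d: True, t: True}


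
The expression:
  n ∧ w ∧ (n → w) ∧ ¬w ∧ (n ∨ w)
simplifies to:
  False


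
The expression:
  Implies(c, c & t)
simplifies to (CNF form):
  t | ~c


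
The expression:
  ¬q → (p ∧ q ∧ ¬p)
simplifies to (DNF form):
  q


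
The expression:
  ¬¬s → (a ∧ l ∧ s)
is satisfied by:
  {a: True, l: True, s: False}
  {a: True, l: False, s: False}
  {l: True, a: False, s: False}
  {a: False, l: False, s: False}
  {a: True, s: True, l: True}


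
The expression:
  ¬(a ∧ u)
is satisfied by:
  {u: False, a: False}
  {a: True, u: False}
  {u: True, a: False}


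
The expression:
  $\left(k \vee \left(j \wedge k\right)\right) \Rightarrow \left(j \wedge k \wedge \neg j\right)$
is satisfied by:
  {k: False}


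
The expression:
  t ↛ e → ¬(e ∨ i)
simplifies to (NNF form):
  e ∨ ¬i ∨ ¬t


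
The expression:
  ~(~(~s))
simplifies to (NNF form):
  ~s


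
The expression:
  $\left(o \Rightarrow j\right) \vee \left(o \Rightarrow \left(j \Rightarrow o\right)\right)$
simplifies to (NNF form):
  $\text{True}$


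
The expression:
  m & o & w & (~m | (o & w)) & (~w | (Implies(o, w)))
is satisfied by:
  {m: True, w: True, o: True}


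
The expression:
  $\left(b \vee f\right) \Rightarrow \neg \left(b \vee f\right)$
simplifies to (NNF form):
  $\neg b \wedge \neg f$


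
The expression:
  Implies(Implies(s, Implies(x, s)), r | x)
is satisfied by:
  {r: True, x: True}
  {r: True, x: False}
  {x: True, r: False}


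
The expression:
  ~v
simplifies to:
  ~v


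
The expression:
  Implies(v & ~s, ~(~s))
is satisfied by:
  {s: True, v: False}
  {v: False, s: False}
  {v: True, s: True}


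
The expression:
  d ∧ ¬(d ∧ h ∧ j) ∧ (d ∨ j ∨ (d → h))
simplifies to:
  d ∧ (¬h ∨ ¬j)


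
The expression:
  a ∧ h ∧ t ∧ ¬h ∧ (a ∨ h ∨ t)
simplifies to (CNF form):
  False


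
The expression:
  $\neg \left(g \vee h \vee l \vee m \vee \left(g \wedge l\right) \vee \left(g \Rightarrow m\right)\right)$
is never true.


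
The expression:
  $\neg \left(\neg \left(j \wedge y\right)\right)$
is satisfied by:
  {j: True, y: True}


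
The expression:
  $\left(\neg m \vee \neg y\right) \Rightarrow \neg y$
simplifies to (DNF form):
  $m \vee \neg y$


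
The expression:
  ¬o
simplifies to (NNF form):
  ¬o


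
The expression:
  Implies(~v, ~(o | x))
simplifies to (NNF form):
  v | (~o & ~x)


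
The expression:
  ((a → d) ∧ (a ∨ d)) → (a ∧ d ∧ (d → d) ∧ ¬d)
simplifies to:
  ¬d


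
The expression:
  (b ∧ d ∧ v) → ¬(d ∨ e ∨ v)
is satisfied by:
  {v: False, d: False, b: False}
  {b: True, v: False, d: False}
  {d: True, v: False, b: False}
  {b: True, d: True, v: False}
  {v: True, b: False, d: False}
  {b: True, v: True, d: False}
  {d: True, v: True, b: False}


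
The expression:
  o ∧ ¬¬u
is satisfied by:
  {u: True, o: True}


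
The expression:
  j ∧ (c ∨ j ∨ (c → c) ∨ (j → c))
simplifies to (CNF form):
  j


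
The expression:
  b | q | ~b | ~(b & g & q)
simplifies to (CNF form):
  True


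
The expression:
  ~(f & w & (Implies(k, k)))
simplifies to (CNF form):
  ~f | ~w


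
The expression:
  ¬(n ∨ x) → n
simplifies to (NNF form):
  n ∨ x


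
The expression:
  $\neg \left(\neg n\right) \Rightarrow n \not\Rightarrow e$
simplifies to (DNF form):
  $\neg e \vee \neg n$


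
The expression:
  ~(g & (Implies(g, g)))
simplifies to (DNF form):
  ~g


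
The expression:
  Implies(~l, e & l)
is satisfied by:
  {l: True}


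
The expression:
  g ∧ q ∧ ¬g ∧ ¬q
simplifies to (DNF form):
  False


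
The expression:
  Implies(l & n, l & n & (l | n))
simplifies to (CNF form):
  True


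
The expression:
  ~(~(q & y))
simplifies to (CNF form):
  q & y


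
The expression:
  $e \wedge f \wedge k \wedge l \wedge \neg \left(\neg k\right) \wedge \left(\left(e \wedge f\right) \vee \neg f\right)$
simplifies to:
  $e \wedge f \wedge k \wedge l$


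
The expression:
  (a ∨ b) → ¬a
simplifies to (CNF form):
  ¬a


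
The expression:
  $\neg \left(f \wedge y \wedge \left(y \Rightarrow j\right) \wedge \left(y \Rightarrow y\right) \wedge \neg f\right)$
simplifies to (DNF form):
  $\text{True}$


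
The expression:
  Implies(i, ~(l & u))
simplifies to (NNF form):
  ~i | ~l | ~u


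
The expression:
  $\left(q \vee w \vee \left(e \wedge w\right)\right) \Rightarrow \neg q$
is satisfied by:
  {q: False}


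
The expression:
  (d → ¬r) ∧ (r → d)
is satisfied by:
  {r: False}


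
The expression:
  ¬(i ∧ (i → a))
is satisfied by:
  {a: False, i: False}
  {i: True, a: False}
  {a: True, i: False}


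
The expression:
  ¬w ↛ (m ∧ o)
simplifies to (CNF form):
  ¬w ∧ (¬m ∨ ¬o)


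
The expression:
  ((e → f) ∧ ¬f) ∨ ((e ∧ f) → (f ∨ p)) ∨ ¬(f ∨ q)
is always true.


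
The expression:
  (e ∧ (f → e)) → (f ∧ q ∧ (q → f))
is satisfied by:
  {q: True, f: True, e: False}
  {q: True, f: False, e: False}
  {f: True, q: False, e: False}
  {q: False, f: False, e: False}
  {q: True, e: True, f: True}


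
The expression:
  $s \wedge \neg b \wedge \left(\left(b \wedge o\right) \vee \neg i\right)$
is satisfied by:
  {s: True, i: False, b: False}


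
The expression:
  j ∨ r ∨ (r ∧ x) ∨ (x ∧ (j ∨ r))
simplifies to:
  j ∨ r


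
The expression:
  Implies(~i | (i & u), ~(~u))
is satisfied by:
  {i: True, u: True}
  {i: True, u: False}
  {u: True, i: False}


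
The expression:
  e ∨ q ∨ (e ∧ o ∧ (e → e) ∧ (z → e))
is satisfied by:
  {q: True, e: True}
  {q: True, e: False}
  {e: True, q: False}


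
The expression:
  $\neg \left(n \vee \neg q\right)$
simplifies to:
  $q \wedge \neg n$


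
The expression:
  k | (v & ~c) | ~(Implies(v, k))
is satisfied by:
  {k: True, v: True}
  {k: True, v: False}
  {v: True, k: False}


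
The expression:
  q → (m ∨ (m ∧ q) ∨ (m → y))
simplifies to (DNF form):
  True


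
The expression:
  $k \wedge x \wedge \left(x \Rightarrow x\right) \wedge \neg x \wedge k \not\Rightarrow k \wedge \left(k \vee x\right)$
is never true.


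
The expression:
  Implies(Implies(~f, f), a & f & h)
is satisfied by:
  {a: True, h: True, f: False}
  {a: True, h: False, f: False}
  {h: True, a: False, f: False}
  {a: False, h: False, f: False}
  {f: True, a: True, h: True}


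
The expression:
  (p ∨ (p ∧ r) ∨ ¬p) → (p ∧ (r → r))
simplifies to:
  p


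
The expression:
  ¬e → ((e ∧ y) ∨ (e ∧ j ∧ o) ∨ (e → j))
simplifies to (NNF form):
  True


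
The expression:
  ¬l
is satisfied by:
  {l: False}


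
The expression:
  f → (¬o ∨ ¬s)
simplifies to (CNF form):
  ¬f ∨ ¬o ∨ ¬s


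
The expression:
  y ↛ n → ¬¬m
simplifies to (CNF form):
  m ∨ n ∨ ¬y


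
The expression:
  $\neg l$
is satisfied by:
  {l: False}


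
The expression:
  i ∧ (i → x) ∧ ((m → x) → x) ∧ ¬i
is never true.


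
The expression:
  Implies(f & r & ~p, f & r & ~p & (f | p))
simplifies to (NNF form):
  True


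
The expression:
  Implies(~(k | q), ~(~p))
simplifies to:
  k | p | q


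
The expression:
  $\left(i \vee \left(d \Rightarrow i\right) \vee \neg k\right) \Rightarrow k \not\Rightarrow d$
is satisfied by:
  {k: True, d: False, i: False}
  {i: True, k: True, d: False}
  {d: True, k: True, i: False}


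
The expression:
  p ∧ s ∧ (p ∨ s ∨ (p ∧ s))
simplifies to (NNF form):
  p ∧ s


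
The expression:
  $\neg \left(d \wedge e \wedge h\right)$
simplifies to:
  $\neg d \vee \neg e \vee \neg h$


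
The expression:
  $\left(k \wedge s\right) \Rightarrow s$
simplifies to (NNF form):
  $\text{True}$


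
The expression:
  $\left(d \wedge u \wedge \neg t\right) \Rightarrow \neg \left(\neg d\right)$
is always true.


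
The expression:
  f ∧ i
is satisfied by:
  {i: True, f: True}


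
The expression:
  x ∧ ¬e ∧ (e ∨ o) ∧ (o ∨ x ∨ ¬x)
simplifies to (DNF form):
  o ∧ x ∧ ¬e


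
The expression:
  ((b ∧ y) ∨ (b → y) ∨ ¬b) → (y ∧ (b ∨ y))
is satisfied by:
  {y: True, b: True}
  {y: True, b: False}
  {b: True, y: False}


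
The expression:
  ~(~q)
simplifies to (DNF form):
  q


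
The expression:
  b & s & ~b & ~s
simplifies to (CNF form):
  False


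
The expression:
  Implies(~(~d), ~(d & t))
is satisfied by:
  {t: False, d: False}
  {d: True, t: False}
  {t: True, d: False}


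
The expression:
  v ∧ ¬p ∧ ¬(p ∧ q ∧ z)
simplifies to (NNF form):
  v ∧ ¬p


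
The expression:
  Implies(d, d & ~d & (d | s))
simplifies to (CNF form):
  ~d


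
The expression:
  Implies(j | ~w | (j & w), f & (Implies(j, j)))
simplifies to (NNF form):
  f | (w & ~j)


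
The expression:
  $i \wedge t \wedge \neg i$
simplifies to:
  $\text{False}$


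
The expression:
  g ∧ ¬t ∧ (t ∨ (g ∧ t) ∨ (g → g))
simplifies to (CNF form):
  g ∧ ¬t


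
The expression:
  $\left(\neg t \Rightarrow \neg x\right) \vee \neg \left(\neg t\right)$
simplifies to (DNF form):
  $t \vee \neg x$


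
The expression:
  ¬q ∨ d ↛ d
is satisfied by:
  {q: False}


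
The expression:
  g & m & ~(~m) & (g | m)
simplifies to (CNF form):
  g & m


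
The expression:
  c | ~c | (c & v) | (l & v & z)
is always true.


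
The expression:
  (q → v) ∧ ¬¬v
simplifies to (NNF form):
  v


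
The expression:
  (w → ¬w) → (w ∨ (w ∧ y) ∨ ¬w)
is always true.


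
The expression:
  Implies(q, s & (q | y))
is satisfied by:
  {s: True, q: False}
  {q: False, s: False}
  {q: True, s: True}


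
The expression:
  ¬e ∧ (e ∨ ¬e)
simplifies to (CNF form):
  ¬e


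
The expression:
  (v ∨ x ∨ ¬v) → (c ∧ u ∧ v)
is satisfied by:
  {c: True, u: True, v: True}


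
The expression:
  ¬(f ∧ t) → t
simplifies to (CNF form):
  t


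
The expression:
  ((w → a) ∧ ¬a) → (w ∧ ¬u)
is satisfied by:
  {a: True, w: True}
  {a: True, w: False}
  {w: True, a: False}


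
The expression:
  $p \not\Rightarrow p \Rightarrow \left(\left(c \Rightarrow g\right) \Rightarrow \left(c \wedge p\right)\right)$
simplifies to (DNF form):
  $\text{True}$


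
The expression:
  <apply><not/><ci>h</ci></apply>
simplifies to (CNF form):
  <apply><not/><ci>h</ci></apply>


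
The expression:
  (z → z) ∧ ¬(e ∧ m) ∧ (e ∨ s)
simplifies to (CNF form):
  (e ∨ s) ∧ (e ∨ ¬e) ∧ (s ∨ ¬m) ∧ (¬e ∨ ¬m)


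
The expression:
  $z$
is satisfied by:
  {z: True}


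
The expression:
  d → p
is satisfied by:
  {p: True, d: False}
  {d: False, p: False}
  {d: True, p: True}


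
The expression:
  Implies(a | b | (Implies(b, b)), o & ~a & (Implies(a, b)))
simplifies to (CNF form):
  o & ~a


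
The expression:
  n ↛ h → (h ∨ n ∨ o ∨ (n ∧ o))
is always true.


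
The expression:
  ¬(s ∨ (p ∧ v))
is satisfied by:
  {p: False, s: False, v: False}
  {v: True, p: False, s: False}
  {p: True, v: False, s: False}


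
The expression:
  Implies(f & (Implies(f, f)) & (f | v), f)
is always true.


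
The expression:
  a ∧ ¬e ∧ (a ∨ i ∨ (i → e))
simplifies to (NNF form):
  a ∧ ¬e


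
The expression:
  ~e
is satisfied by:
  {e: False}


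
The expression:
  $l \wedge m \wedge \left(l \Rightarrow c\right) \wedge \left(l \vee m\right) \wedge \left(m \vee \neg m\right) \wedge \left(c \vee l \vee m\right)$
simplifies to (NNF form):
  $c \wedge l \wedge m$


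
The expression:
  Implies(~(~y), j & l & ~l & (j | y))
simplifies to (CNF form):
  ~y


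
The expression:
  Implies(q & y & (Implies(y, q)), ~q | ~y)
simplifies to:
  ~q | ~y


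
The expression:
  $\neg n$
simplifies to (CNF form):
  $\neg n$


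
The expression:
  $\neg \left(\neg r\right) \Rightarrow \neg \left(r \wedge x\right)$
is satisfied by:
  {x: False, r: False}
  {r: True, x: False}
  {x: True, r: False}


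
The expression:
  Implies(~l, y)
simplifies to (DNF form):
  l | y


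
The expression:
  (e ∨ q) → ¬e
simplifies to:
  ¬e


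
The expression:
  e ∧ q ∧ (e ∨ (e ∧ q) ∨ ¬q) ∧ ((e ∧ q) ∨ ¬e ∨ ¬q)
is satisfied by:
  {e: True, q: True}


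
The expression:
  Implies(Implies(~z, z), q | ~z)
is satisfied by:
  {q: True, z: False}
  {z: False, q: False}
  {z: True, q: True}


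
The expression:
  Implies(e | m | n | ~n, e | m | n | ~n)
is always true.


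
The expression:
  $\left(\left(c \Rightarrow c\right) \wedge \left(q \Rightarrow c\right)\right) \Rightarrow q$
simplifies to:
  $q$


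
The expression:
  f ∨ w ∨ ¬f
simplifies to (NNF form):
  True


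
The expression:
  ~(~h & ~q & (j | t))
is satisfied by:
  {q: True, h: True, j: False, t: False}
  {q: True, t: True, h: True, j: False}
  {q: True, h: True, j: True, t: False}
  {q: True, t: True, h: True, j: True}
  {q: True, j: False, h: False, t: False}
  {q: True, t: True, j: False, h: False}
  {q: True, j: True, h: False, t: False}
  {q: True, t: True, j: True, h: False}
  {h: True, t: False, j: False, q: False}
  {t: True, h: True, j: False, q: False}
  {h: True, j: True, t: False, q: False}
  {t: True, h: True, j: True, q: False}
  {t: False, j: False, h: False, q: False}


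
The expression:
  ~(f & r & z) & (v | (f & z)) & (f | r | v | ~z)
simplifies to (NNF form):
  (v & ~f) | (v & ~z) | (f & z & ~r)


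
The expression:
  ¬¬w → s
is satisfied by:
  {s: True, w: False}
  {w: False, s: False}
  {w: True, s: True}


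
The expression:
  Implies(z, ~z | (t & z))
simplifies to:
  t | ~z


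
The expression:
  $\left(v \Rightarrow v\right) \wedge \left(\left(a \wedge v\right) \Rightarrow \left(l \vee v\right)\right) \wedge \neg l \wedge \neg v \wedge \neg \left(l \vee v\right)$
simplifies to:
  $\neg l \wedge \neg v$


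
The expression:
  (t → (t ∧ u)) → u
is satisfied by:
  {t: True, u: True}
  {t: True, u: False}
  {u: True, t: False}


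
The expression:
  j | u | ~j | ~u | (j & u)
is always true.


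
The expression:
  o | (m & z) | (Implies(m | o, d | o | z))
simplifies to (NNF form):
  d | o | z | ~m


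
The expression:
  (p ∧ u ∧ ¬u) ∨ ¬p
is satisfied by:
  {p: False}


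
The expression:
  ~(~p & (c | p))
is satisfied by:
  {p: True, c: False}
  {c: False, p: False}
  {c: True, p: True}


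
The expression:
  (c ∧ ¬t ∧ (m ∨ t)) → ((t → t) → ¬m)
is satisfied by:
  {t: True, m: False, c: False}
  {m: False, c: False, t: False}
  {c: True, t: True, m: False}
  {c: True, m: False, t: False}
  {t: True, m: True, c: False}
  {m: True, t: False, c: False}
  {c: True, m: True, t: True}


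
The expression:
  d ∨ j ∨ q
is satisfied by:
  {d: True, q: True, j: True}
  {d: True, q: True, j: False}
  {d: True, j: True, q: False}
  {d: True, j: False, q: False}
  {q: True, j: True, d: False}
  {q: True, j: False, d: False}
  {j: True, q: False, d: False}


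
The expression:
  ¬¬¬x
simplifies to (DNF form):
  ¬x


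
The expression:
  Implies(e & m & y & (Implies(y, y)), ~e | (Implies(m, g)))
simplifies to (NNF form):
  g | ~e | ~m | ~y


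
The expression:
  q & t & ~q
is never true.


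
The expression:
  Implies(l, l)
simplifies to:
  True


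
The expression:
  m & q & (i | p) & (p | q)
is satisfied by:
  {m: True, i: True, p: True, q: True}
  {m: True, i: True, q: True, p: False}
  {m: True, p: True, q: True, i: False}


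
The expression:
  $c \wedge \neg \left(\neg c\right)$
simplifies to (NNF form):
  $c$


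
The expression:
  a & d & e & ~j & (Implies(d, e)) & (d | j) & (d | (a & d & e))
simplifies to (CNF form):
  a & d & e & ~j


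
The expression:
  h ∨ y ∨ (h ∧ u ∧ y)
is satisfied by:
  {y: True, h: True}
  {y: True, h: False}
  {h: True, y: False}


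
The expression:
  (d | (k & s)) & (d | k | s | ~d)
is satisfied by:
  {d: True, s: True, k: True}
  {d: True, s: True, k: False}
  {d: True, k: True, s: False}
  {d: True, k: False, s: False}
  {s: True, k: True, d: False}


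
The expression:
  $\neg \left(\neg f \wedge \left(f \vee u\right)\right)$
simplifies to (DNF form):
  $f \vee \neg u$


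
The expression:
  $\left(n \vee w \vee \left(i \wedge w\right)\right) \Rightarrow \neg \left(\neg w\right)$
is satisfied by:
  {w: True, n: False}
  {n: False, w: False}
  {n: True, w: True}


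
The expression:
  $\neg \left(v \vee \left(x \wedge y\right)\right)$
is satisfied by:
  {y: False, v: False, x: False}
  {x: True, y: False, v: False}
  {y: True, x: False, v: False}


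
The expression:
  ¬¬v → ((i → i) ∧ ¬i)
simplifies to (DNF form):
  ¬i ∨ ¬v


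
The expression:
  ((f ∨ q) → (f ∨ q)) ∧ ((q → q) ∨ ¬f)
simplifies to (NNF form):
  True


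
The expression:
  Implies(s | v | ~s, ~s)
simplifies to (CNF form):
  ~s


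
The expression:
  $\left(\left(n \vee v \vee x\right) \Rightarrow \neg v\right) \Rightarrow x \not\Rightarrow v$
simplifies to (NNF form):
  $v \vee x$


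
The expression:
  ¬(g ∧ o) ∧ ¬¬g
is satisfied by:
  {g: True, o: False}


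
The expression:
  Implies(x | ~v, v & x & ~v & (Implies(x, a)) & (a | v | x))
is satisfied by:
  {v: True, x: False}


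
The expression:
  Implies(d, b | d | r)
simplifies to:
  True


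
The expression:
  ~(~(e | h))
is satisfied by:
  {e: True, h: True}
  {e: True, h: False}
  {h: True, e: False}


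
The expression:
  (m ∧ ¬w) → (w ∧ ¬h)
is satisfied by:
  {w: True, m: False}
  {m: False, w: False}
  {m: True, w: True}


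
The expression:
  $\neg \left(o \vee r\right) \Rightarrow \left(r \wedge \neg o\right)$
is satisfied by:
  {r: True, o: True}
  {r: True, o: False}
  {o: True, r: False}


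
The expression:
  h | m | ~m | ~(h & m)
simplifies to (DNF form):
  True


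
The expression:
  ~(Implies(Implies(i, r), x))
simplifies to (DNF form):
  (r & ~x) | (~i & ~x)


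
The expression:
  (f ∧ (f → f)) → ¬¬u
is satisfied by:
  {u: True, f: False}
  {f: False, u: False}
  {f: True, u: True}


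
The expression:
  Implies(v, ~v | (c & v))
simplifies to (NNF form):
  c | ~v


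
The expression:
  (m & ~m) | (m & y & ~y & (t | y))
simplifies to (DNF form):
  False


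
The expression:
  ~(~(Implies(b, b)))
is always true.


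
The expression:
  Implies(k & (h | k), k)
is always true.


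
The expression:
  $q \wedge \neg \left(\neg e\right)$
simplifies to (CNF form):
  $e \wedge q$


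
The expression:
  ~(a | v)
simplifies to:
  ~a & ~v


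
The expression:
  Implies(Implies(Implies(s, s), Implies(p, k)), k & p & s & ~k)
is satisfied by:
  {p: True, k: False}


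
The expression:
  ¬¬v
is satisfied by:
  {v: True}


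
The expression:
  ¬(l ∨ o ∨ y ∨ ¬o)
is never true.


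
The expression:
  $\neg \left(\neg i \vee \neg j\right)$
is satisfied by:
  {i: True, j: True}


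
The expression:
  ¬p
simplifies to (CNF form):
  ¬p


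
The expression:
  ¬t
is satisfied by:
  {t: False}


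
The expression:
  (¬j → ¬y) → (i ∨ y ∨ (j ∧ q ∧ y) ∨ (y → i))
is always true.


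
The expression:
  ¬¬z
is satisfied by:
  {z: True}


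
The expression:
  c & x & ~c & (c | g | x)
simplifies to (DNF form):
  False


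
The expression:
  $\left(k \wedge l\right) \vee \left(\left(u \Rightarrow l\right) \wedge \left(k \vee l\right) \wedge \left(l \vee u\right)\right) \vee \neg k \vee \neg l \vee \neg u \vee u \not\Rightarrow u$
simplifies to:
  $\text{True}$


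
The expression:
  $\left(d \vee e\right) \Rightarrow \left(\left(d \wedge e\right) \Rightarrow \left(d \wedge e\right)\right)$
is always true.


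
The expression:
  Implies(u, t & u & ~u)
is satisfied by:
  {u: False}


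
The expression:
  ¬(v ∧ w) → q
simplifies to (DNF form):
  q ∨ (v ∧ w)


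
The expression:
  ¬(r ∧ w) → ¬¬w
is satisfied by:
  {w: True}


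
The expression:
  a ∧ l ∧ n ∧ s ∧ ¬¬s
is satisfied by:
  {a: True, s: True, n: True, l: True}


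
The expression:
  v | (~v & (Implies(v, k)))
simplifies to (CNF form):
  True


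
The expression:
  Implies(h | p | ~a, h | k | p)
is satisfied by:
  {p: True, a: True, k: True, h: True}
  {p: True, a: True, k: True, h: False}
  {p: True, a: True, h: True, k: False}
  {p: True, a: True, h: False, k: False}
  {p: True, k: True, h: True, a: False}
  {p: True, k: True, h: False, a: False}
  {p: True, k: False, h: True, a: False}
  {p: True, k: False, h: False, a: False}
  {a: True, k: True, h: True, p: False}
  {a: True, k: True, h: False, p: False}
  {a: True, h: True, k: False, p: False}
  {a: True, h: False, k: False, p: False}
  {k: True, h: True, a: False, p: False}
  {k: True, a: False, h: False, p: False}
  {h: True, a: False, k: False, p: False}


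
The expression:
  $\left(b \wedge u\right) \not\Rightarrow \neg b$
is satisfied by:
  {u: True, b: True}


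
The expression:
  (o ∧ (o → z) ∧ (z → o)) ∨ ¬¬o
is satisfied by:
  {o: True}


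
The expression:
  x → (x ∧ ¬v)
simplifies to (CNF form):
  ¬v ∨ ¬x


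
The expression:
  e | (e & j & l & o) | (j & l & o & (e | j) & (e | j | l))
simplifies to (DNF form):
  e | (j & l & o)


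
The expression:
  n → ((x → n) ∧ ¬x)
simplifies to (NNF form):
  ¬n ∨ ¬x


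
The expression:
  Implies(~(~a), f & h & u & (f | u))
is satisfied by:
  {u: True, h: True, f: True, a: False}
  {u: True, h: True, f: False, a: False}
  {u: True, f: True, h: False, a: False}
  {u: True, f: False, h: False, a: False}
  {h: True, f: True, u: False, a: False}
  {h: True, f: False, u: False, a: False}
  {f: True, u: False, h: False, a: False}
  {f: False, u: False, h: False, a: False}
  {a: True, u: True, h: True, f: True}


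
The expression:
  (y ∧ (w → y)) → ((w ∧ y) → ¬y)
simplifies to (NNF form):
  ¬w ∨ ¬y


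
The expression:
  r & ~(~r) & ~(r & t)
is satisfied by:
  {r: True, t: False}


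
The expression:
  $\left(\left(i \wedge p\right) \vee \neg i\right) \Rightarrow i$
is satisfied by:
  {i: True}


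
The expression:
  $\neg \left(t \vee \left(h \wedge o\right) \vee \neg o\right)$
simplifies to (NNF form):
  $o \wedge \neg h \wedge \neg t$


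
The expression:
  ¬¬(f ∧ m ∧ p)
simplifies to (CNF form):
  f ∧ m ∧ p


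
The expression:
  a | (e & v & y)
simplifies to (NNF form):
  a | (e & v & y)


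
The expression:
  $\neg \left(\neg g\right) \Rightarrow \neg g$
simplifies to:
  $\neg g$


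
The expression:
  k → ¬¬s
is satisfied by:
  {s: True, k: False}
  {k: False, s: False}
  {k: True, s: True}


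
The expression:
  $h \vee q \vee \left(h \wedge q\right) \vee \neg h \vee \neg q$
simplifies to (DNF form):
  $\text{True}$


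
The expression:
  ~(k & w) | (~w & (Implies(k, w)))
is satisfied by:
  {w: False, k: False}
  {k: True, w: False}
  {w: True, k: False}


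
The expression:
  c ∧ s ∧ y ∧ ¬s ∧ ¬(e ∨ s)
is never true.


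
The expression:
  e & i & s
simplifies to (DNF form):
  e & i & s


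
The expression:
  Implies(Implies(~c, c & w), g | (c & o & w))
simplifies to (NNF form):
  g | ~c | (o & w)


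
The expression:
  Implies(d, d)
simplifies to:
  True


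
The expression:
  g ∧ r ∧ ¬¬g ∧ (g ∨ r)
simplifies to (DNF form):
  g ∧ r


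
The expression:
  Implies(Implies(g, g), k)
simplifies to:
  k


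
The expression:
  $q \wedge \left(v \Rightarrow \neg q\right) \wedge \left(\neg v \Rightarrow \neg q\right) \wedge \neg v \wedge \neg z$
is never true.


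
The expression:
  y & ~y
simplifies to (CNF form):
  False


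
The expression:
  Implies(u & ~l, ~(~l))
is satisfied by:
  {l: True, u: False}
  {u: False, l: False}
  {u: True, l: True}


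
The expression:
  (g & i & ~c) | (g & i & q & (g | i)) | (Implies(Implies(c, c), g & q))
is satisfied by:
  {i: True, q: True, g: True, c: False}
  {q: True, g: True, c: False, i: False}
  {i: True, q: True, g: True, c: True}
  {q: True, g: True, c: True, i: False}
  {g: True, i: True, c: False, q: False}


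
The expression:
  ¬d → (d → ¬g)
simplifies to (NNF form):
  True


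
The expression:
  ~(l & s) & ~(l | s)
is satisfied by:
  {l: False, s: False}


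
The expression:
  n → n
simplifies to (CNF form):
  True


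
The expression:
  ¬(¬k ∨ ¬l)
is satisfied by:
  {k: True, l: True}


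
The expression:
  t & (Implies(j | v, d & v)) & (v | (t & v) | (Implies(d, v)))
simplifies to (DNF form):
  (d & t & v) | (d & t & ~d) | (d & t & v & ~j) | (d & t & v & ~v) | (d & t & ~d & ~j) | (d & t & ~d & ~v) | (t & v & ~j & ~v) | (t & ~d & ~j & ~v)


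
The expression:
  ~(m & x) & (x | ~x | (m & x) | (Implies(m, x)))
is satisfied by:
  {m: False, x: False}
  {x: True, m: False}
  {m: True, x: False}


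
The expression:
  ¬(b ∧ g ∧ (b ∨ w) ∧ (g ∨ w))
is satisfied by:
  {g: False, b: False}
  {b: True, g: False}
  {g: True, b: False}


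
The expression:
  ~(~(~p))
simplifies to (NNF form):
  ~p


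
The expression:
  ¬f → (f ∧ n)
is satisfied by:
  {f: True}


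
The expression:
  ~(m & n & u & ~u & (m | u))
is always true.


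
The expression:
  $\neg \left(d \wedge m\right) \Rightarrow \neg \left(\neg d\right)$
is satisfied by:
  {d: True}


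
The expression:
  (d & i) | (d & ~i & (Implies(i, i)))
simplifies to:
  d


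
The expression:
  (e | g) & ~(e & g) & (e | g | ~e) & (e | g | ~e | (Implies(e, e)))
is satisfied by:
  {g: True, e: False}
  {e: True, g: False}


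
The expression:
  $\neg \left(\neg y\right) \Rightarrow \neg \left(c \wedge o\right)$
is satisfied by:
  {c: False, o: False, y: False}
  {y: True, c: False, o: False}
  {o: True, c: False, y: False}
  {y: True, o: True, c: False}
  {c: True, y: False, o: False}
  {y: True, c: True, o: False}
  {o: True, c: True, y: False}


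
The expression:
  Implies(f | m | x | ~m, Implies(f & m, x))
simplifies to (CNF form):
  x | ~f | ~m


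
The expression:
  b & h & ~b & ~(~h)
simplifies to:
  False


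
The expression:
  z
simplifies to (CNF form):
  z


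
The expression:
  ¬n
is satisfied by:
  {n: False}


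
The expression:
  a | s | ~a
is always true.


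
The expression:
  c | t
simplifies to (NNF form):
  c | t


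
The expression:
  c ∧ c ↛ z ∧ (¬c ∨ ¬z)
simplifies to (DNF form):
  c ∧ ¬z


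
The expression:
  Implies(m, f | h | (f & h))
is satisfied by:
  {h: True, f: True, m: False}
  {h: True, f: False, m: False}
  {f: True, h: False, m: False}
  {h: False, f: False, m: False}
  {h: True, m: True, f: True}
  {h: True, m: True, f: False}
  {m: True, f: True, h: False}


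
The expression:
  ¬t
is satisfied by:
  {t: False}


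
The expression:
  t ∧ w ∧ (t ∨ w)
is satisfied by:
  {t: True, w: True}


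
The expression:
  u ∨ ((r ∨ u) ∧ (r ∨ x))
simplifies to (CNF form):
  r ∨ u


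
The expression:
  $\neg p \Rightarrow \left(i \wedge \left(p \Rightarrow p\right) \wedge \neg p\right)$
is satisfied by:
  {i: True, p: True}
  {i: True, p: False}
  {p: True, i: False}


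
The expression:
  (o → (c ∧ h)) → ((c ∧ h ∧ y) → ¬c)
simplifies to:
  ¬c ∨ ¬h ∨ ¬y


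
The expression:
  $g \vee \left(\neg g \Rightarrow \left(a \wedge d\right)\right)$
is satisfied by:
  {d: True, g: True, a: True}
  {d: True, g: True, a: False}
  {g: True, a: True, d: False}
  {g: True, a: False, d: False}
  {d: True, a: True, g: False}


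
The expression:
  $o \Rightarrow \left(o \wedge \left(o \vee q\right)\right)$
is always true.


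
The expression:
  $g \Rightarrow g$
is always true.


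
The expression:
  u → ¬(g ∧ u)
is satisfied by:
  {g: False, u: False}
  {u: True, g: False}
  {g: True, u: False}


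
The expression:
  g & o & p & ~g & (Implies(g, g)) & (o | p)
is never true.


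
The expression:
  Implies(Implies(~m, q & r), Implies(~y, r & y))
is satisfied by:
  {y: True, q: False, m: False, r: False}
  {r: True, y: True, q: False, m: False}
  {y: True, q: True, m: False, r: False}
  {r: True, y: True, q: True, m: False}
  {y: True, m: True, q: False, r: False}
  {y: True, m: True, r: True, q: False}
  {y: True, m: True, q: True, r: False}
  {r: True, y: True, m: True, q: True}
  {r: False, q: False, m: False, y: False}
  {r: True, q: False, m: False, y: False}
  {q: True, r: False, m: False, y: False}


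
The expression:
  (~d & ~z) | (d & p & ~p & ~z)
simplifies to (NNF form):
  ~d & ~z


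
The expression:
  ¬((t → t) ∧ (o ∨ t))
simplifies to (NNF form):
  ¬o ∧ ¬t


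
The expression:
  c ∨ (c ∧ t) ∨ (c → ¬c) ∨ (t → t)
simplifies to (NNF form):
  True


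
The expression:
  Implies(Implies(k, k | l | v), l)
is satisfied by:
  {l: True}


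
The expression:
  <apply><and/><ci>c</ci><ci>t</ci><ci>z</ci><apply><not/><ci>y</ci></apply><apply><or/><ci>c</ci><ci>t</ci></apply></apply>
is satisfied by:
  {t: True, z: True, c: True, y: False}


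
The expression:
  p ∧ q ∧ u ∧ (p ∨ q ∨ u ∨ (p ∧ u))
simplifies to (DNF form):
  p ∧ q ∧ u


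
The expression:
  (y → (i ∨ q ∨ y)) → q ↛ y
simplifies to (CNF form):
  q ∧ ¬y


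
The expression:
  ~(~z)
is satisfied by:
  {z: True}


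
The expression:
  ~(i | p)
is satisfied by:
  {i: False, p: False}


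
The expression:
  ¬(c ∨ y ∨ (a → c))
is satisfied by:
  {a: True, y: False, c: False}


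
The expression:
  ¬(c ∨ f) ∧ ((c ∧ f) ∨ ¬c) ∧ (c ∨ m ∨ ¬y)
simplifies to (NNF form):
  ¬c ∧ ¬f ∧ (m ∨ ¬y)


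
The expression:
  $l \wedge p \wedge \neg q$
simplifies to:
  $l \wedge p \wedge \neg q$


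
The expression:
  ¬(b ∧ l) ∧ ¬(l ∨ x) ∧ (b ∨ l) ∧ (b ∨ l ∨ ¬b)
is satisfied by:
  {b: True, x: False, l: False}


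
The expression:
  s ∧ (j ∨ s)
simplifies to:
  s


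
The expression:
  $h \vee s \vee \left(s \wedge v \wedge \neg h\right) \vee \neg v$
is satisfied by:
  {h: True, s: True, v: False}
  {h: True, v: False, s: False}
  {s: True, v: False, h: False}
  {s: False, v: False, h: False}
  {h: True, s: True, v: True}
  {h: True, v: True, s: False}
  {s: True, v: True, h: False}


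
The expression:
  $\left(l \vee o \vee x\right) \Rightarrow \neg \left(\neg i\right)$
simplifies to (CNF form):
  $\left(i \vee \neg l\right) \wedge \left(i \vee \neg o\right) \wedge \left(i \vee \neg x\right)$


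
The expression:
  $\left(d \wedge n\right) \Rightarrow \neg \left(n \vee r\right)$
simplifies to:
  $\neg d \vee \neg n$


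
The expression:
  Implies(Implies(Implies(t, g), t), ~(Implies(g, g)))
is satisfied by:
  {t: False}


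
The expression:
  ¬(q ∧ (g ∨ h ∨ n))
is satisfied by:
  {g: False, n: False, q: False, h: False}
  {h: True, g: False, n: False, q: False}
  {n: True, h: False, g: False, q: False}
  {h: True, n: True, g: False, q: False}
  {g: True, h: False, n: False, q: False}
  {h: True, g: True, n: False, q: False}
  {n: True, g: True, h: False, q: False}
  {h: True, n: True, g: True, q: False}
  {q: True, h: False, g: False, n: False}


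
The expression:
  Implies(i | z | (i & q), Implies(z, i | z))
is always true.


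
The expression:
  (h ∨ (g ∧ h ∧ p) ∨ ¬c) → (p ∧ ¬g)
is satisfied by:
  {p: True, c: True, g: False, h: False}
  {p: True, c: False, g: False, h: False}
  {c: True, p: False, g: False, h: False}
  {p: True, h: True, c: True, g: False}
  {p: True, h: True, c: False, g: False}
  {p: True, g: True, c: True, h: False}
  {g: True, c: True, h: False, p: False}


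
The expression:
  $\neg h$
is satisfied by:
  {h: False}


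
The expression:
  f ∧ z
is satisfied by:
  {z: True, f: True}


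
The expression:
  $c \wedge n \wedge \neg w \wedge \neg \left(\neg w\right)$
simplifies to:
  $\text{False}$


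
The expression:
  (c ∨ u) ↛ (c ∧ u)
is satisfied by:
  {u: True, c: False}
  {c: True, u: False}


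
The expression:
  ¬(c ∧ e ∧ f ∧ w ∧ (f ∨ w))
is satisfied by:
  {w: False, c: False, e: False, f: False}
  {f: True, w: False, c: False, e: False}
  {e: True, w: False, c: False, f: False}
  {f: True, e: True, w: False, c: False}
  {c: True, f: False, w: False, e: False}
  {f: True, c: True, w: False, e: False}
  {e: True, c: True, f: False, w: False}
  {f: True, e: True, c: True, w: False}
  {w: True, e: False, c: False, f: False}
  {f: True, w: True, e: False, c: False}
  {e: True, w: True, f: False, c: False}
  {f: True, e: True, w: True, c: False}
  {c: True, w: True, e: False, f: False}
  {f: True, c: True, w: True, e: False}
  {e: True, c: True, w: True, f: False}


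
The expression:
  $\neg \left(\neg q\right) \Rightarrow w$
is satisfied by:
  {w: True, q: False}
  {q: False, w: False}
  {q: True, w: True}


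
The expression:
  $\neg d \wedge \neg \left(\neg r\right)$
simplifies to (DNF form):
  $r \wedge \neg d$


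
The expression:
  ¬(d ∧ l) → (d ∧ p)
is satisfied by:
  {l: True, p: True, d: True}
  {l: True, d: True, p: False}
  {p: True, d: True, l: False}


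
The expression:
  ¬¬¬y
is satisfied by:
  {y: False}


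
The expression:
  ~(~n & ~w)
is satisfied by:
  {n: True, w: True}
  {n: True, w: False}
  {w: True, n: False}


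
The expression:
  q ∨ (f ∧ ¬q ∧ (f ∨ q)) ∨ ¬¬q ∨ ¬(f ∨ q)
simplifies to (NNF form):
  True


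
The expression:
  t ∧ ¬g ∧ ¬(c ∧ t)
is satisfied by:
  {t: True, g: False, c: False}


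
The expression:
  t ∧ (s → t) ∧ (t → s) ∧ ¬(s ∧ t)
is never true.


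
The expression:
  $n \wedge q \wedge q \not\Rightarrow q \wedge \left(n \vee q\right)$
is never true.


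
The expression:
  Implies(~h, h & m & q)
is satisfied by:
  {h: True}


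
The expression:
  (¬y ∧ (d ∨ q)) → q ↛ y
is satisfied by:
  {y: True, q: True, d: False}
  {y: True, q: False, d: False}
  {q: True, y: False, d: False}
  {y: False, q: False, d: False}
  {y: True, d: True, q: True}
  {y: True, d: True, q: False}
  {d: True, q: True, y: False}


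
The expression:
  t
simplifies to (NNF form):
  t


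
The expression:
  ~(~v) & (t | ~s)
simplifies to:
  v & (t | ~s)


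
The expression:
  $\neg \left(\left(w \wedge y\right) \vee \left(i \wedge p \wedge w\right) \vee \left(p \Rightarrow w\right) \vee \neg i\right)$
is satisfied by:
  {i: True, p: True, w: False}


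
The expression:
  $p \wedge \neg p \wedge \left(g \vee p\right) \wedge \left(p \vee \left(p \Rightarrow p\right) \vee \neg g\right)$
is never true.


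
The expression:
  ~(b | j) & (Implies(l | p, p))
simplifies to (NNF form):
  ~b & ~j & (p | ~l)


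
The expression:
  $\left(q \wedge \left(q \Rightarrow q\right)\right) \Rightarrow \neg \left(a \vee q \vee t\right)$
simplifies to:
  $\neg q$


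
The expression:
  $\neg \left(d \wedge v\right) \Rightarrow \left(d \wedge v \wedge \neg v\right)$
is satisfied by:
  {d: True, v: True}


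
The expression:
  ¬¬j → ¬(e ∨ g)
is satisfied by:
  {g: False, j: False, e: False}
  {e: True, g: False, j: False}
  {g: True, e: False, j: False}
  {e: True, g: True, j: False}
  {j: True, e: False, g: False}


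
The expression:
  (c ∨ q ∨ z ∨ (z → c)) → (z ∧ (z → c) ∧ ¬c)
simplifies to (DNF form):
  False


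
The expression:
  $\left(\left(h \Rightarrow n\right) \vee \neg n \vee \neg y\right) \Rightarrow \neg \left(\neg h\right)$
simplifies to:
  $h$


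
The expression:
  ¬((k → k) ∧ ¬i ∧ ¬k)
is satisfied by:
  {i: True, k: True}
  {i: True, k: False}
  {k: True, i: False}


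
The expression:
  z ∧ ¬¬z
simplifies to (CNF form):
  z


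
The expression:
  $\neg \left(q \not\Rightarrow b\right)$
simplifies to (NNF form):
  $b \vee \neg q$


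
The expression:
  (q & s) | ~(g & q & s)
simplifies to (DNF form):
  True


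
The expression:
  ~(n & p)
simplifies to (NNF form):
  ~n | ~p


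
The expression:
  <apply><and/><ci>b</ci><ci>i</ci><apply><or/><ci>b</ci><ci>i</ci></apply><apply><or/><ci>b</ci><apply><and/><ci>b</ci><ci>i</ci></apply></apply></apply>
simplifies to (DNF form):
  <apply><and/><ci>b</ci><ci>i</ci></apply>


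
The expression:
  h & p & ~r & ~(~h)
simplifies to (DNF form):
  h & p & ~r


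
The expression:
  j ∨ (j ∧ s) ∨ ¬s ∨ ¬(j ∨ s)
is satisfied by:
  {j: True, s: False}
  {s: False, j: False}
  {s: True, j: True}


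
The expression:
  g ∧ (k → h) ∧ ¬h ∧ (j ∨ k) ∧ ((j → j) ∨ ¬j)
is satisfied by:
  {j: True, g: True, h: False, k: False}
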